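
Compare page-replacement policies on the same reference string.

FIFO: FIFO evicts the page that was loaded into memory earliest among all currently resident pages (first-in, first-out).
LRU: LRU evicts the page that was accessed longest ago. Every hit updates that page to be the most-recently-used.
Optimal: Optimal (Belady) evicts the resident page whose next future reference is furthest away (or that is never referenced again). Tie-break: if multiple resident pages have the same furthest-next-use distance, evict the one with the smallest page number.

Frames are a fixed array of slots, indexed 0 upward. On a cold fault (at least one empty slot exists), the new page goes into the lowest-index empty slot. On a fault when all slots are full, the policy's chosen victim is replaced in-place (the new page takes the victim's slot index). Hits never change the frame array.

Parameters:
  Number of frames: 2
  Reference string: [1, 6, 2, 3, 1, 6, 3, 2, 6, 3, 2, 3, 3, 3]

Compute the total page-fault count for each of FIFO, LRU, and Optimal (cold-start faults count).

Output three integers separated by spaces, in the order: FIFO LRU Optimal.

--- FIFO ---
  step 0: ref 1 -> FAULT, frames=[1,-] (faults so far: 1)
  step 1: ref 6 -> FAULT, frames=[1,6] (faults so far: 2)
  step 2: ref 2 -> FAULT, evict 1, frames=[2,6] (faults so far: 3)
  step 3: ref 3 -> FAULT, evict 6, frames=[2,3] (faults so far: 4)
  step 4: ref 1 -> FAULT, evict 2, frames=[1,3] (faults so far: 5)
  step 5: ref 6 -> FAULT, evict 3, frames=[1,6] (faults so far: 6)
  step 6: ref 3 -> FAULT, evict 1, frames=[3,6] (faults so far: 7)
  step 7: ref 2 -> FAULT, evict 6, frames=[3,2] (faults so far: 8)
  step 8: ref 6 -> FAULT, evict 3, frames=[6,2] (faults so far: 9)
  step 9: ref 3 -> FAULT, evict 2, frames=[6,3] (faults so far: 10)
  step 10: ref 2 -> FAULT, evict 6, frames=[2,3] (faults so far: 11)
  step 11: ref 3 -> HIT, frames=[2,3] (faults so far: 11)
  step 12: ref 3 -> HIT, frames=[2,3] (faults so far: 11)
  step 13: ref 3 -> HIT, frames=[2,3] (faults so far: 11)
  FIFO total faults: 11
--- LRU ---
  step 0: ref 1 -> FAULT, frames=[1,-] (faults so far: 1)
  step 1: ref 6 -> FAULT, frames=[1,6] (faults so far: 2)
  step 2: ref 2 -> FAULT, evict 1, frames=[2,6] (faults so far: 3)
  step 3: ref 3 -> FAULT, evict 6, frames=[2,3] (faults so far: 4)
  step 4: ref 1 -> FAULT, evict 2, frames=[1,3] (faults so far: 5)
  step 5: ref 6 -> FAULT, evict 3, frames=[1,6] (faults so far: 6)
  step 6: ref 3 -> FAULT, evict 1, frames=[3,6] (faults so far: 7)
  step 7: ref 2 -> FAULT, evict 6, frames=[3,2] (faults so far: 8)
  step 8: ref 6 -> FAULT, evict 3, frames=[6,2] (faults so far: 9)
  step 9: ref 3 -> FAULT, evict 2, frames=[6,3] (faults so far: 10)
  step 10: ref 2 -> FAULT, evict 6, frames=[2,3] (faults so far: 11)
  step 11: ref 3 -> HIT, frames=[2,3] (faults so far: 11)
  step 12: ref 3 -> HIT, frames=[2,3] (faults so far: 11)
  step 13: ref 3 -> HIT, frames=[2,3] (faults so far: 11)
  LRU total faults: 11
--- Optimal ---
  step 0: ref 1 -> FAULT, frames=[1,-] (faults so far: 1)
  step 1: ref 6 -> FAULT, frames=[1,6] (faults so far: 2)
  step 2: ref 2 -> FAULT, evict 6, frames=[1,2] (faults so far: 3)
  step 3: ref 3 -> FAULT, evict 2, frames=[1,3] (faults so far: 4)
  step 4: ref 1 -> HIT, frames=[1,3] (faults so far: 4)
  step 5: ref 6 -> FAULT, evict 1, frames=[6,3] (faults so far: 5)
  step 6: ref 3 -> HIT, frames=[6,3] (faults so far: 5)
  step 7: ref 2 -> FAULT, evict 3, frames=[6,2] (faults so far: 6)
  step 8: ref 6 -> HIT, frames=[6,2] (faults so far: 6)
  step 9: ref 3 -> FAULT, evict 6, frames=[3,2] (faults so far: 7)
  step 10: ref 2 -> HIT, frames=[3,2] (faults so far: 7)
  step 11: ref 3 -> HIT, frames=[3,2] (faults so far: 7)
  step 12: ref 3 -> HIT, frames=[3,2] (faults so far: 7)
  step 13: ref 3 -> HIT, frames=[3,2] (faults so far: 7)
  Optimal total faults: 7

Answer: 11 11 7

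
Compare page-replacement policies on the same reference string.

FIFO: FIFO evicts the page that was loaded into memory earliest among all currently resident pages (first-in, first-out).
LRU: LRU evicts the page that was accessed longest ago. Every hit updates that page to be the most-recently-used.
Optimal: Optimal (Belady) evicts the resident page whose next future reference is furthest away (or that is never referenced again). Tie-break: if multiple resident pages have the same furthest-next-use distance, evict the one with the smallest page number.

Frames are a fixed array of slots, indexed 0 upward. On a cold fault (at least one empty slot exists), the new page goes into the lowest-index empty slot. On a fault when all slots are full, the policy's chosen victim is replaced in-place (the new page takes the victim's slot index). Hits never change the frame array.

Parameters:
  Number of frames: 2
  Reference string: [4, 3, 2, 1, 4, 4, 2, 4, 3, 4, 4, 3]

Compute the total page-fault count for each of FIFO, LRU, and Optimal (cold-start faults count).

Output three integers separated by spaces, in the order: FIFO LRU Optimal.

--- FIFO ---
  step 0: ref 4 -> FAULT, frames=[4,-] (faults so far: 1)
  step 1: ref 3 -> FAULT, frames=[4,3] (faults so far: 2)
  step 2: ref 2 -> FAULT, evict 4, frames=[2,3] (faults so far: 3)
  step 3: ref 1 -> FAULT, evict 3, frames=[2,1] (faults so far: 4)
  step 4: ref 4 -> FAULT, evict 2, frames=[4,1] (faults so far: 5)
  step 5: ref 4 -> HIT, frames=[4,1] (faults so far: 5)
  step 6: ref 2 -> FAULT, evict 1, frames=[4,2] (faults so far: 6)
  step 7: ref 4 -> HIT, frames=[4,2] (faults so far: 6)
  step 8: ref 3 -> FAULT, evict 4, frames=[3,2] (faults so far: 7)
  step 9: ref 4 -> FAULT, evict 2, frames=[3,4] (faults so far: 8)
  step 10: ref 4 -> HIT, frames=[3,4] (faults so far: 8)
  step 11: ref 3 -> HIT, frames=[3,4] (faults so far: 8)
  FIFO total faults: 8
--- LRU ---
  step 0: ref 4 -> FAULT, frames=[4,-] (faults so far: 1)
  step 1: ref 3 -> FAULT, frames=[4,3] (faults so far: 2)
  step 2: ref 2 -> FAULT, evict 4, frames=[2,3] (faults so far: 3)
  step 3: ref 1 -> FAULT, evict 3, frames=[2,1] (faults so far: 4)
  step 4: ref 4 -> FAULT, evict 2, frames=[4,1] (faults so far: 5)
  step 5: ref 4 -> HIT, frames=[4,1] (faults so far: 5)
  step 6: ref 2 -> FAULT, evict 1, frames=[4,2] (faults so far: 6)
  step 7: ref 4 -> HIT, frames=[4,2] (faults so far: 6)
  step 8: ref 3 -> FAULT, evict 2, frames=[4,3] (faults so far: 7)
  step 9: ref 4 -> HIT, frames=[4,3] (faults so far: 7)
  step 10: ref 4 -> HIT, frames=[4,3] (faults so far: 7)
  step 11: ref 3 -> HIT, frames=[4,3] (faults so far: 7)
  LRU total faults: 7
--- Optimal ---
  step 0: ref 4 -> FAULT, frames=[4,-] (faults so far: 1)
  step 1: ref 3 -> FAULT, frames=[4,3] (faults so far: 2)
  step 2: ref 2 -> FAULT, evict 3, frames=[4,2] (faults so far: 3)
  step 3: ref 1 -> FAULT, evict 2, frames=[4,1] (faults so far: 4)
  step 4: ref 4 -> HIT, frames=[4,1] (faults so far: 4)
  step 5: ref 4 -> HIT, frames=[4,1] (faults so far: 4)
  step 6: ref 2 -> FAULT, evict 1, frames=[4,2] (faults so far: 5)
  step 7: ref 4 -> HIT, frames=[4,2] (faults so far: 5)
  step 8: ref 3 -> FAULT, evict 2, frames=[4,3] (faults so far: 6)
  step 9: ref 4 -> HIT, frames=[4,3] (faults so far: 6)
  step 10: ref 4 -> HIT, frames=[4,3] (faults so far: 6)
  step 11: ref 3 -> HIT, frames=[4,3] (faults so far: 6)
  Optimal total faults: 6

Answer: 8 7 6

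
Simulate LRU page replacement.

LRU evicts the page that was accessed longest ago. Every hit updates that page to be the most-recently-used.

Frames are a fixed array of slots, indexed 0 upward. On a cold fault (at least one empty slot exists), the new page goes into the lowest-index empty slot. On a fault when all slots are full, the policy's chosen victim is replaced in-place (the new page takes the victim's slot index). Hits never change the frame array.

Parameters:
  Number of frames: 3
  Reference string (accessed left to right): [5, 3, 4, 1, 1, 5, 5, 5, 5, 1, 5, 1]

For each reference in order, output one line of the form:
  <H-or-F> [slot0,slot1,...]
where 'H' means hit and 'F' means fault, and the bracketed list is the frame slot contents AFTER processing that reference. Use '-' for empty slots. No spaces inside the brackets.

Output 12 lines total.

F [5,-,-]
F [5,3,-]
F [5,3,4]
F [1,3,4]
H [1,3,4]
F [1,5,4]
H [1,5,4]
H [1,5,4]
H [1,5,4]
H [1,5,4]
H [1,5,4]
H [1,5,4]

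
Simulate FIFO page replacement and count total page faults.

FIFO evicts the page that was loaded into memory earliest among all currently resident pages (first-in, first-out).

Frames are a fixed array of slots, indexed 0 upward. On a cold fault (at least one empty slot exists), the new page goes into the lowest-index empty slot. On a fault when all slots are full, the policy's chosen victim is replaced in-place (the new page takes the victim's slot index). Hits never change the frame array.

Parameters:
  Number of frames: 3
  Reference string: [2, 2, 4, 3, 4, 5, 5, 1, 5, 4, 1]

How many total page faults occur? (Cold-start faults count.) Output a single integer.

Answer: 6

Derivation:
Step 0: ref 2 → FAULT, frames=[2,-,-]
Step 1: ref 2 → HIT, frames=[2,-,-]
Step 2: ref 4 → FAULT, frames=[2,4,-]
Step 3: ref 3 → FAULT, frames=[2,4,3]
Step 4: ref 4 → HIT, frames=[2,4,3]
Step 5: ref 5 → FAULT (evict 2), frames=[5,4,3]
Step 6: ref 5 → HIT, frames=[5,4,3]
Step 7: ref 1 → FAULT (evict 4), frames=[5,1,3]
Step 8: ref 5 → HIT, frames=[5,1,3]
Step 9: ref 4 → FAULT (evict 3), frames=[5,1,4]
Step 10: ref 1 → HIT, frames=[5,1,4]
Total faults: 6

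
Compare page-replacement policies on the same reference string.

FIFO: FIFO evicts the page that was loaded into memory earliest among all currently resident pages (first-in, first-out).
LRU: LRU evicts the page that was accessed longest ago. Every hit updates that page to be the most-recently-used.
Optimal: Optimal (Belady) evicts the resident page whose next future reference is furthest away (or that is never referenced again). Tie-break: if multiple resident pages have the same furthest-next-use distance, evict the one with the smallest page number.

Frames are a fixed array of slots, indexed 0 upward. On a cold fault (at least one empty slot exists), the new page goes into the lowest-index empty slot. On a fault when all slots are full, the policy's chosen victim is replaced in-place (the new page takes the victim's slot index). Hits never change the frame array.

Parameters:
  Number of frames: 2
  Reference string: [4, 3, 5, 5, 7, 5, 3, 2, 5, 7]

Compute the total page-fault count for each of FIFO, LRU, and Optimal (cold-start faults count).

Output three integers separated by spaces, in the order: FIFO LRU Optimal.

--- FIFO ---
  step 0: ref 4 -> FAULT, frames=[4,-] (faults so far: 1)
  step 1: ref 3 -> FAULT, frames=[4,3] (faults so far: 2)
  step 2: ref 5 -> FAULT, evict 4, frames=[5,3] (faults so far: 3)
  step 3: ref 5 -> HIT, frames=[5,3] (faults so far: 3)
  step 4: ref 7 -> FAULT, evict 3, frames=[5,7] (faults so far: 4)
  step 5: ref 5 -> HIT, frames=[5,7] (faults so far: 4)
  step 6: ref 3 -> FAULT, evict 5, frames=[3,7] (faults so far: 5)
  step 7: ref 2 -> FAULT, evict 7, frames=[3,2] (faults so far: 6)
  step 8: ref 5 -> FAULT, evict 3, frames=[5,2] (faults so far: 7)
  step 9: ref 7 -> FAULT, evict 2, frames=[5,7] (faults so far: 8)
  FIFO total faults: 8
--- LRU ---
  step 0: ref 4 -> FAULT, frames=[4,-] (faults so far: 1)
  step 1: ref 3 -> FAULT, frames=[4,3] (faults so far: 2)
  step 2: ref 5 -> FAULT, evict 4, frames=[5,3] (faults so far: 3)
  step 3: ref 5 -> HIT, frames=[5,3] (faults so far: 3)
  step 4: ref 7 -> FAULT, evict 3, frames=[5,7] (faults so far: 4)
  step 5: ref 5 -> HIT, frames=[5,7] (faults so far: 4)
  step 6: ref 3 -> FAULT, evict 7, frames=[5,3] (faults so far: 5)
  step 7: ref 2 -> FAULT, evict 5, frames=[2,3] (faults so far: 6)
  step 8: ref 5 -> FAULT, evict 3, frames=[2,5] (faults so far: 7)
  step 9: ref 7 -> FAULT, evict 2, frames=[7,5] (faults so far: 8)
  LRU total faults: 8
--- Optimal ---
  step 0: ref 4 -> FAULT, frames=[4,-] (faults so far: 1)
  step 1: ref 3 -> FAULT, frames=[4,3] (faults so far: 2)
  step 2: ref 5 -> FAULT, evict 4, frames=[5,3] (faults so far: 3)
  step 3: ref 5 -> HIT, frames=[5,3] (faults so far: 3)
  step 4: ref 7 -> FAULT, evict 3, frames=[5,7] (faults so far: 4)
  step 5: ref 5 -> HIT, frames=[5,7] (faults so far: 4)
  step 6: ref 3 -> FAULT, evict 7, frames=[5,3] (faults so far: 5)
  step 7: ref 2 -> FAULT, evict 3, frames=[5,2] (faults so far: 6)
  step 8: ref 5 -> HIT, frames=[5,2] (faults so far: 6)
  step 9: ref 7 -> FAULT, evict 2, frames=[5,7] (faults so far: 7)
  Optimal total faults: 7

Answer: 8 8 7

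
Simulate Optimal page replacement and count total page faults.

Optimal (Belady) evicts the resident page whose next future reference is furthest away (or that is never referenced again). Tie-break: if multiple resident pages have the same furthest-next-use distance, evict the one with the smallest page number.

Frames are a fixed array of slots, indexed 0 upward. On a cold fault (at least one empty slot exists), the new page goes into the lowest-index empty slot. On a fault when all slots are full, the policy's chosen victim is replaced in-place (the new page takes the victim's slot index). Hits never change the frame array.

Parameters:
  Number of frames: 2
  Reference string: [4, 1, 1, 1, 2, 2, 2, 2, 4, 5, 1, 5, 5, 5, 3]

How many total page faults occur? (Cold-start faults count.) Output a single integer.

Answer: 6

Derivation:
Step 0: ref 4 → FAULT, frames=[4,-]
Step 1: ref 1 → FAULT, frames=[4,1]
Step 2: ref 1 → HIT, frames=[4,1]
Step 3: ref 1 → HIT, frames=[4,1]
Step 4: ref 2 → FAULT (evict 1), frames=[4,2]
Step 5: ref 2 → HIT, frames=[4,2]
Step 6: ref 2 → HIT, frames=[4,2]
Step 7: ref 2 → HIT, frames=[4,2]
Step 8: ref 4 → HIT, frames=[4,2]
Step 9: ref 5 → FAULT (evict 2), frames=[4,5]
Step 10: ref 1 → FAULT (evict 4), frames=[1,5]
Step 11: ref 5 → HIT, frames=[1,5]
Step 12: ref 5 → HIT, frames=[1,5]
Step 13: ref 5 → HIT, frames=[1,5]
Step 14: ref 3 → FAULT (evict 1), frames=[3,5]
Total faults: 6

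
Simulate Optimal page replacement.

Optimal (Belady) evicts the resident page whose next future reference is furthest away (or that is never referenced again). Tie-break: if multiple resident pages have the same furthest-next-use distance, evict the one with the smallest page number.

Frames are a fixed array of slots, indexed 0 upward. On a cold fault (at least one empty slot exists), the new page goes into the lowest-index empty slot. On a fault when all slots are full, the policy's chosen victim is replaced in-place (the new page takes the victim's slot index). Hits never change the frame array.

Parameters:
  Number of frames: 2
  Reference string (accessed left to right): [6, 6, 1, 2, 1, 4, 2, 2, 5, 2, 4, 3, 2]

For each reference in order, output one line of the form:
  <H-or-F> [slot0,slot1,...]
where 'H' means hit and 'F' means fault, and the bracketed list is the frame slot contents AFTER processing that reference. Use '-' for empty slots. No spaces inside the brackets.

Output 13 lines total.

F [6,-]
H [6,-]
F [6,1]
F [2,1]
H [2,1]
F [2,4]
H [2,4]
H [2,4]
F [2,5]
H [2,5]
F [2,4]
F [2,3]
H [2,3]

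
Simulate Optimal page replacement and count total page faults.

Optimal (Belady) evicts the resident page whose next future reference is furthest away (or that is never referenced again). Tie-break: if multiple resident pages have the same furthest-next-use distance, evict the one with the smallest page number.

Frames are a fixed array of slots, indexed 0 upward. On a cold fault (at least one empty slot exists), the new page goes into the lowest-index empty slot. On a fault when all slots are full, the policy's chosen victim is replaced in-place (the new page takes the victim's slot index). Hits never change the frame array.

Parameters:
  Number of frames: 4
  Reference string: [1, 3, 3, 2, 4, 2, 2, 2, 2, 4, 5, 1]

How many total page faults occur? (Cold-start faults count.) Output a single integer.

Answer: 5

Derivation:
Step 0: ref 1 → FAULT, frames=[1,-,-,-]
Step 1: ref 3 → FAULT, frames=[1,3,-,-]
Step 2: ref 3 → HIT, frames=[1,3,-,-]
Step 3: ref 2 → FAULT, frames=[1,3,2,-]
Step 4: ref 4 → FAULT, frames=[1,3,2,4]
Step 5: ref 2 → HIT, frames=[1,3,2,4]
Step 6: ref 2 → HIT, frames=[1,3,2,4]
Step 7: ref 2 → HIT, frames=[1,3,2,4]
Step 8: ref 2 → HIT, frames=[1,3,2,4]
Step 9: ref 4 → HIT, frames=[1,3,2,4]
Step 10: ref 5 → FAULT (evict 2), frames=[1,3,5,4]
Step 11: ref 1 → HIT, frames=[1,3,5,4]
Total faults: 5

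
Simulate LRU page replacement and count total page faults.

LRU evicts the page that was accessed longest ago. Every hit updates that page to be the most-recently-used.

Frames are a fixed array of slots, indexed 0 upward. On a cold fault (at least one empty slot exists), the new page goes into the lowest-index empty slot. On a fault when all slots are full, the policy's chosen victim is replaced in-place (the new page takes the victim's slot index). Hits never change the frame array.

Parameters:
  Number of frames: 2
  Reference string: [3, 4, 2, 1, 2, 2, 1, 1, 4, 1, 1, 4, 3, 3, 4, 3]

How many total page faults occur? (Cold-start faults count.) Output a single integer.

Step 0: ref 3 → FAULT, frames=[3,-]
Step 1: ref 4 → FAULT, frames=[3,4]
Step 2: ref 2 → FAULT (evict 3), frames=[2,4]
Step 3: ref 1 → FAULT (evict 4), frames=[2,1]
Step 4: ref 2 → HIT, frames=[2,1]
Step 5: ref 2 → HIT, frames=[2,1]
Step 6: ref 1 → HIT, frames=[2,1]
Step 7: ref 1 → HIT, frames=[2,1]
Step 8: ref 4 → FAULT (evict 2), frames=[4,1]
Step 9: ref 1 → HIT, frames=[4,1]
Step 10: ref 1 → HIT, frames=[4,1]
Step 11: ref 4 → HIT, frames=[4,1]
Step 12: ref 3 → FAULT (evict 1), frames=[4,3]
Step 13: ref 3 → HIT, frames=[4,3]
Step 14: ref 4 → HIT, frames=[4,3]
Step 15: ref 3 → HIT, frames=[4,3]
Total faults: 6

Answer: 6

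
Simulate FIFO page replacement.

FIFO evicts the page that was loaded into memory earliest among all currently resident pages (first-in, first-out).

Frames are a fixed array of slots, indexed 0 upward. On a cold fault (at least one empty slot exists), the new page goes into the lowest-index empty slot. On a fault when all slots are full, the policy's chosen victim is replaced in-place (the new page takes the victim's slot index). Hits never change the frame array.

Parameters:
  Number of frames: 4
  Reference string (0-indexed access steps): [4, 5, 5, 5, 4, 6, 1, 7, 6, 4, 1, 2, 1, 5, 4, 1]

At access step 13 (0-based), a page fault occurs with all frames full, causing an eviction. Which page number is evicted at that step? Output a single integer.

Answer: 1

Derivation:
Step 0: ref 4 -> FAULT, frames=[4,-,-,-]
Step 1: ref 5 -> FAULT, frames=[4,5,-,-]
Step 2: ref 5 -> HIT, frames=[4,5,-,-]
Step 3: ref 5 -> HIT, frames=[4,5,-,-]
Step 4: ref 4 -> HIT, frames=[4,5,-,-]
Step 5: ref 6 -> FAULT, frames=[4,5,6,-]
Step 6: ref 1 -> FAULT, frames=[4,5,6,1]
Step 7: ref 7 -> FAULT, evict 4, frames=[7,5,6,1]
Step 8: ref 6 -> HIT, frames=[7,5,6,1]
Step 9: ref 4 -> FAULT, evict 5, frames=[7,4,6,1]
Step 10: ref 1 -> HIT, frames=[7,4,6,1]
Step 11: ref 2 -> FAULT, evict 6, frames=[7,4,2,1]
Step 12: ref 1 -> HIT, frames=[7,4,2,1]
Step 13: ref 5 -> FAULT, evict 1, frames=[7,4,2,5]
At step 13: evicted page 1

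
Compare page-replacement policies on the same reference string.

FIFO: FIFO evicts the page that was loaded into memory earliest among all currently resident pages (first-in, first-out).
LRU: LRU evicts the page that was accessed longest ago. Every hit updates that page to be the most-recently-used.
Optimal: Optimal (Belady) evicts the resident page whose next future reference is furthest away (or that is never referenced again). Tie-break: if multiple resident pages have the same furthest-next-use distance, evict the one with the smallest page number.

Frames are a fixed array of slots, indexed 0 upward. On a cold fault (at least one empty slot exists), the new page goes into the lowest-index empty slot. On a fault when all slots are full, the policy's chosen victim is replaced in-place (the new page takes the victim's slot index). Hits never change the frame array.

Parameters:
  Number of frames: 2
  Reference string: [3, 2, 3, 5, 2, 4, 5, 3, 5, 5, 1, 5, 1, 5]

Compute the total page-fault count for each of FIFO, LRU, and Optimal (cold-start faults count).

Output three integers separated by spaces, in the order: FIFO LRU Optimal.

--- FIFO ---
  step 0: ref 3 -> FAULT, frames=[3,-] (faults so far: 1)
  step 1: ref 2 -> FAULT, frames=[3,2] (faults so far: 2)
  step 2: ref 3 -> HIT, frames=[3,2] (faults so far: 2)
  step 3: ref 5 -> FAULT, evict 3, frames=[5,2] (faults so far: 3)
  step 4: ref 2 -> HIT, frames=[5,2] (faults so far: 3)
  step 5: ref 4 -> FAULT, evict 2, frames=[5,4] (faults so far: 4)
  step 6: ref 5 -> HIT, frames=[5,4] (faults so far: 4)
  step 7: ref 3 -> FAULT, evict 5, frames=[3,4] (faults so far: 5)
  step 8: ref 5 -> FAULT, evict 4, frames=[3,5] (faults so far: 6)
  step 9: ref 5 -> HIT, frames=[3,5] (faults so far: 6)
  step 10: ref 1 -> FAULT, evict 3, frames=[1,5] (faults so far: 7)
  step 11: ref 5 -> HIT, frames=[1,5] (faults so far: 7)
  step 12: ref 1 -> HIT, frames=[1,5] (faults so far: 7)
  step 13: ref 5 -> HIT, frames=[1,5] (faults so far: 7)
  FIFO total faults: 7
--- LRU ---
  step 0: ref 3 -> FAULT, frames=[3,-] (faults so far: 1)
  step 1: ref 2 -> FAULT, frames=[3,2] (faults so far: 2)
  step 2: ref 3 -> HIT, frames=[3,2] (faults so far: 2)
  step 3: ref 5 -> FAULT, evict 2, frames=[3,5] (faults so far: 3)
  step 4: ref 2 -> FAULT, evict 3, frames=[2,5] (faults so far: 4)
  step 5: ref 4 -> FAULT, evict 5, frames=[2,4] (faults so far: 5)
  step 6: ref 5 -> FAULT, evict 2, frames=[5,4] (faults so far: 6)
  step 7: ref 3 -> FAULT, evict 4, frames=[5,3] (faults so far: 7)
  step 8: ref 5 -> HIT, frames=[5,3] (faults so far: 7)
  step 9: ref 5 -> HIT, frames=[5,3] (faults so far: 7)
  step 10: ref 1 -> FAULT, evict 3, frames=[5,1] (faults so far: 8)
  step 11: ref 5 -> HIT, frames=[5,1] (faults so far: 8)
  step 12: ref 1 -> HIT, frames=[5,1] (faults so far: 8)
  step 13: ref 5 -> HIT, frames=[5,1] (faults so far: 8)
  LRU total faults: 8
--- Optimal ---
  step 0: ref 3 -> FAULT, frames=[3,-] (faults so far: 1)
  step 1: ref 2 -> FAULT, frames=[3,2] (faults so far: 2)
  step 2: ref 3 -> HIT, frames=[3,2] (faults so far: 2)
  step 3: ref 5 -> FAULT, evict 3, frames=[5,2] (faults so far: 3)
  step 4: ref 2 -> HIT, frames=[5,2] (faults so far: 3)
  step 5: ref 4 -> FAULT, evict 2, frames=[5,4] (faults so far: 4)
  step 6: ref 5 -> HIT, frames=[5,4] (faults so far: 4)
  step 7: ref 3 -> FAULT, evict 4, frames=[5,3] (faults so far: 5)
  step 8: ref 5 -> HIT, frames=[5,3] (faults so far: 5)
  step 9: ref 5 -> HIT, frames=[5,3] (faults so far: 5)
  step 10: ref 1 -> FAULT, evict 3, frames=[5,1] (faults so far: 6)
  step 11: ref 5 -> HIT, frames=[5,1] (faults so far: 6)
  step 12: ref 1 -> HIT, frames=[5,1] (faults so far: 6)
  step 13: ref 5 -> HIT, frames=[5,1] (faults so far: 6)
  Optimal total faults: 6

Answer: 7 8 6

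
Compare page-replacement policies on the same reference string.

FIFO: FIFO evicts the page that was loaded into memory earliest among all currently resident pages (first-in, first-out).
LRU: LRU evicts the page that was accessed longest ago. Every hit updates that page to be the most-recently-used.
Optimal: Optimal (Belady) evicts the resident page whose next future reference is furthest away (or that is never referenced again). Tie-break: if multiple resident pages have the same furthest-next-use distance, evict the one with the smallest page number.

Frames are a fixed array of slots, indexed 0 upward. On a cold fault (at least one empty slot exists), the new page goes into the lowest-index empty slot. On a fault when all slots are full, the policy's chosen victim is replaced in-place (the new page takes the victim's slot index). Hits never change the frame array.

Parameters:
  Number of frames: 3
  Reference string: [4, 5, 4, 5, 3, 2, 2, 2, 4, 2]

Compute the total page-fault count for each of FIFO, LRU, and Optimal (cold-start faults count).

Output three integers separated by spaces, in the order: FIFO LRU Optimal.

Answer: 5 5 4

Derivation:
--- FIFO ---
  step 0: ref 4 -> FAULT, frames=[4,-,-] (faults so far: 1)
  step 1: ref 5 -> FAULT, frames=[4,5,-] (faults so far: 2)
  step 2: ref 4 -> HIT, frames=[4,5,-] (faults so far: 2)
  step 3: ref 5 -> HIT, frames=[4,5,-] (faults so far: 2)
  step 4: ref 3 -> FAULT, frames=[4,5,3] (faults so far: 3)
  step 5: ref 2 -> FAULT, evict 4, frames=[2,5,3] (faults so far: 4)
  step 6: ref 2 -> HIT, frames=[2,5,3] (faults so far: 4)
  step 7: ref 2 -> HIT, frames=[2,5,3] (faults so far: 4)
  step 8: ref 4 -> FAULT, evict 5, frames=[2,4,3] (faults so far: 5)
  step 9: ref 2 -> HIT, frames=[2,4,3] (faults so far: 5)
  FIFO total faults: 5
--- LRU ---
  step 0: ref 4 -> FAULT, frames=[4,-,-] (faults so far: 1)
  step 1: ref 5 -> FAULT, frames=[4,5,-] (faults so far: 2)
  step 2: ref 4 -> HIT, frames=[4,5,-] (faults so far: 2)
  step 3: ref 5 -> HIT, frames=[4,5,-] (faults so far: 2)
  step 4: ref 3 -> FAULT, frames=[4,5,3] (faults so far: 3)
  step 5: ref 2 -> FAULT, evict 4, frames=[2,5,3] (faults so far: 4)
  step 6: ref 2 -> HIT, frames=[2,5,3] (faults so far: 4)
  step 7: ref 2 -> HIT, frames=[2,5,3] (faults so far: 4)
  step 8: ref 4 -> FAULT, evict 5, frames=[2,4,3] (faults so far: 5)
  step 9: ref 2 -> HIT, frames=[2,4,3] (faults so far: 5)
  LRU total faults: 5
--- Optimal ---
  step 0: ref 4 -> FAULT, frames=[4,-,-] (faults so far: 1)
  step 1: ref 5 -> FAULT, frames=[4,5,-] (faults so far: 2)
  step 2: ref 4 -> HIT, frames=[4,5,-] (faults so far: 2)
  step 3: ref 5 -> HIT, frames=[4,5,-] (faults so far: 2)
  step 4: ref 3 -> FAULT, frames=[4,5,3] (faults so far: 3)
  step 5: ref 2 -> FAULT, evict 3, frames=[4,5,2] (faults so far: 4)
  step 6: ref 2 -> HIT, frames=[4,5,2] (faults so far: 4)
  step 7: ref 2 -> HIT, frames=[4,5,2] (faults so far: 4)
  step 8: ref 4 -> HIT, frames=[4,5,2] (faults so far: 4)
  step 9: ref 2 -> HIT, frames=[4,5,2] (faults so far: 4)
  Optimal total faults: 4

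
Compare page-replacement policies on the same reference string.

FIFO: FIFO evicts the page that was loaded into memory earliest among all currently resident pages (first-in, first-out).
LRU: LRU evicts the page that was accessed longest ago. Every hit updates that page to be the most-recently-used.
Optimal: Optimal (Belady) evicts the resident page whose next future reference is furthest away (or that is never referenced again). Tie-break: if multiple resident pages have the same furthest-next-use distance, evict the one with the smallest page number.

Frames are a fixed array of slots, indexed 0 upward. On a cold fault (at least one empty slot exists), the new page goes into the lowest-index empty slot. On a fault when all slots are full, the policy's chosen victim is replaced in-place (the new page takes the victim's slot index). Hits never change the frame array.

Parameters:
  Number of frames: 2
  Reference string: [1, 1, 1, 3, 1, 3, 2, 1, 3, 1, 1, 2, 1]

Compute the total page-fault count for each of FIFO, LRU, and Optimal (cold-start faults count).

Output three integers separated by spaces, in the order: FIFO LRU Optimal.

Answer: 7 6 5

Derivation:
--- FIFO ---
  step 0: ref 1 -> FAULT, frames=[1,-] (faults so far: 1)
  step 1: ref 1 -> HIT, frames=[1,-] (faults so far: 1)
  step 2: ref 1 -> HIT, frames=[1,-] (faults so far: 1)
  step 3: ref 3 -> FAULT, frames=[1,3] (faults so far: 2)
  step 4: ref 1 -> HIT, frames=[1,3] (faults so far: 2)
  step 5: ref 3 -> HIT, frames=[1,3] (faults so far: 2)
  step 6: ref 2 -> FAULT, evict 1, frames=[2,3] (faults so far: 3)
  step 7: ref 1 -> FAULT, evict 3, frames=[2,1] (faults so far: 4)
  step 8: ref 3 -> FAULT, evict 2, frames=[3,1] (faults so far: 5)
  step 9: ref 1 -> HIT, frames=[3,1] (faults so far: 5)
  step 10: ref 1 -> HIT, frames=[3,1] (faults so far: 5)
  step 11: ref 2 -> FAULT, evict 1, frames=[3,2] (faults so far: 6)
  step 12: ref 1 -> FAULT, evict 3, frames=[1,2] (faults so far: 7)
  FIFO total faults: 7
--- LRU ---
  step 0: ref 1 -> FAULT, frames=[1,-] (faults so far: 1)
  step 1: ref 1 -> HIT, frames=[1,-] (faults so far: 1)
  step 2: ref 1 -> HIT, frames=[1,-] (faults so far: 1)
  step 3: ref 3 -> FAULT, frames=[1,3] (faults so far: 2)
  step 4: ref 1 -> HIT, frames=[1,3] (faults so far: 2)
  step 5: ref 3 -> HIT, frames=[1,3] (faults so far: 2)
  step 6: ref 2 -> FAULT, evict 1, frames=[2,3] (faults so far: 3)
  step 7: ref 1 -> FAULT, evict 3, frames=[2,1] (faults so far: 4)
  step 8: ref 3 -> FAULT, evict 2, frames=[3,1] (faults so far: 5)
  step 9: ref 1 -> HIT, frames=[3,1] (faults so far: 5)
  step 10: ref 1 -> HIT, frames=[3,1] (faults so far: 5)
  step 11: ref 2 -> FAULT, evict 3, frames=[2,1] (faults so far: 6)
  step 12: ref 1 -> HIT, frames=[2,1] (faults so far: 6)
  LRU total faults: 6
--- Optimal ---
  step 0: ref 1 -> FAULT, frames=[1,-] (faults so far: 1)
  step 1: ref 1 -> HIT, frames=[1,-] (faults so far: 1)
  step 2: ref 1 -> HIT, frames=[1,-] (faults so far: 1)
  step 3: ref 3 -> FAULT, frames=[1,3] (faults so far: 2)
  step 4: ref 1 -> HIT, frames=[1,3] (faults so far: 2)
  step 5: ref 3 -> HIT, frames=[1,3] (faults so far: 2)
  step 6: ref 2 -> FAULT, evict 3, frames=[1,2] (faults so far: 3)
  step 7: ref 1 -> HIT, frames=[1,2] (faults so far: 3)
  step 8: ref 3 -> FAULT, evict 2, frames=[1,3] (faults so far: 4)
  step 9: ref 1 -> HIT, frames=[1,3] (faults so far: 4)
  step 10: ref 1 -> HIT, frames=[1,3] (faults so far: 4)
  step 11: ref 2 -> FAULT, evict 3, frames=[1,2] (faults so far: 5)
  step 12: ref 1 -> HIT, frames=[1,2] (faults so far: 5)
  Optimal total faults: 5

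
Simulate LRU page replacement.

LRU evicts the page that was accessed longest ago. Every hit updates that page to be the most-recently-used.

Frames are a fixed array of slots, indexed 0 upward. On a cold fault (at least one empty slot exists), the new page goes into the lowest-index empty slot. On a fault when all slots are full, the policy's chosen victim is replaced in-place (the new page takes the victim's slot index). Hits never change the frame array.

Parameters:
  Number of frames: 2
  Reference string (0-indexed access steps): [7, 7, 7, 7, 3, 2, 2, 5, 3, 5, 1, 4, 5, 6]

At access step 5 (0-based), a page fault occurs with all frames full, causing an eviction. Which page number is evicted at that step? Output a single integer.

Step 0: ref 7 -> FAULT, frames=[7,-]
Step 1: ref 7 -> HIT, frames=[7,-]
Step 2: ref 7 -> HIT, frames=[7,-]
Step 3: ref 7 -> HIT, frames=[7,-]
Step 4: ref 3 -> FAULT, frames=[7,3]
Step 5: ref 2 -> FAULT, evict 7, frames=[2,3]
At step 5: evicted page 7

Answer: 7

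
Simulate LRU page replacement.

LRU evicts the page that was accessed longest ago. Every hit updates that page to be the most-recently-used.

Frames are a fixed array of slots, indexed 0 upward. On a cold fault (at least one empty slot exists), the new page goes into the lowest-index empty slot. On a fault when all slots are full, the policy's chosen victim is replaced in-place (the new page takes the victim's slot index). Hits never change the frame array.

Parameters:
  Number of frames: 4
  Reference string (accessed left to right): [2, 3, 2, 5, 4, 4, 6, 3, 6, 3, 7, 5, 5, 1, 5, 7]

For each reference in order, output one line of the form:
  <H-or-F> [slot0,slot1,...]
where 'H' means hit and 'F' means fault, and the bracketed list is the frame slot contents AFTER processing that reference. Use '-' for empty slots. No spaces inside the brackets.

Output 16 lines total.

F [2,-,-,-]
F [2,3,-,-]
H [2,3,-,-]
F [2,3,5,-]
F [2,3,5,4]
H [2,3,5,4]
F [2,6,5,4]
F [3,6,5,4]
H [3,6,5,4]
H [3,6,5,4]
F [3,6,7,4]
F [3,6,7,5]
H [3,6,7,5]
F [3,1,7,5]
H [3,1,7,5]
H [3,1,7,5]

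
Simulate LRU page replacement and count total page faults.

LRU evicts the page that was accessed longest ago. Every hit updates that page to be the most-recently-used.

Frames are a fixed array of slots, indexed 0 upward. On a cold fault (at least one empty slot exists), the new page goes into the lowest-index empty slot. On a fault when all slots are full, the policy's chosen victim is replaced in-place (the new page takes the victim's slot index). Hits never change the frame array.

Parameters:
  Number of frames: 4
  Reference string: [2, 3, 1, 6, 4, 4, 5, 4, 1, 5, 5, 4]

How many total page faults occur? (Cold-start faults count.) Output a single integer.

Step 0: ref 2 → FAULT, frames=[2,-,-,-]
Step 1: ref 3 → FAULT, frames=[2,3,-,-]
Step 2: ref 1 → FAULT, frames=[2,3,1,-]
Step 3: ref 6 → FAULT, frames=[2,3,1,6]
Step 4: ref 4 → FAULT (evict 2), frames=[4,3,1,6]
Step 5: ref 4 → HIT, frames=[4,3,1,6]
Step 6: ref 5 → FAULT (evict 3), frames=[4,5,1,6]
Step 7: ref 4 → HIT, frames=[4,5,1,6]
Step 8: ref 1 → HIT, frames=[4,5,1,6]
Step 9: ref 5 → HIT, frames=[4,5,1,6]
Step 10: ref 5 → HIT, frames=[4,5,1,6]
Step 11: ref 4 → HIT, frames=[4,5,1,6]
Total faults: 6

Answer: 6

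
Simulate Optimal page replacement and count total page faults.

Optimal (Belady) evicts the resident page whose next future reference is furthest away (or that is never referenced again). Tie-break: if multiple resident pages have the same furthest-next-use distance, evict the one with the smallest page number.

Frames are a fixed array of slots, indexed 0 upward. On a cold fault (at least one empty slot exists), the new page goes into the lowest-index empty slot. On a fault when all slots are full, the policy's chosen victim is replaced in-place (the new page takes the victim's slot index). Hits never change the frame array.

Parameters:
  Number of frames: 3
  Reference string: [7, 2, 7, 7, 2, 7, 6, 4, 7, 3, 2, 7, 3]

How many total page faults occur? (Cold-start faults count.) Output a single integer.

Answer: 5

Derivation:
Step 0: ref 7 → FAULT, frames=[7,-,-]
Step 1: ref 2 → FAULT, frames=[7,2,-]
Step 2: ref 7 → HIT, frames=[7,2,-]
Step 3: ref 7 → HIT, frames=[7,2,-]
Step 4: ref 2 → HIT, frames=[7,2,-]
Step 5: ref 7 → HIT, frames=[7,2,-]
Step 6: ref 6 → FAULT, frames=[7,2,6]
Step 7: ref 4 → FAULT (evict 6), frames=[7,2,4]
Step 8: ref 7 → HIT, frames=[7,2,4]
Step 9: ref 3 → FAULT (evict 4), frames=[7,2,3]
Step 10: ref 2 → HIT, frames=[7,2,3]
Step 11: ref 7 → HIT, frames=[7,2,3]
Step 12: ref 3 → HIT, frames=[7,2,3]
Total faults: 5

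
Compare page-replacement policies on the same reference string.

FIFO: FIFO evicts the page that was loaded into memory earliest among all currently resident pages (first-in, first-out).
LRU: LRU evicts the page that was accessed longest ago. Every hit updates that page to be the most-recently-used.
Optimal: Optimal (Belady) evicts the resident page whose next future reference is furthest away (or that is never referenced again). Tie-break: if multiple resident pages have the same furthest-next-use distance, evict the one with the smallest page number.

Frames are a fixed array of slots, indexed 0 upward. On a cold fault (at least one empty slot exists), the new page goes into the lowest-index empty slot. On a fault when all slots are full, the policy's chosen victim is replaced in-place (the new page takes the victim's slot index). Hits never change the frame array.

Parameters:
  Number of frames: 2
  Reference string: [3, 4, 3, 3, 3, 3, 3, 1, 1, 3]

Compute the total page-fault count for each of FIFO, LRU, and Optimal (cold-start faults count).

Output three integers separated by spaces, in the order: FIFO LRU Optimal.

Answer: 4 3 3

Derivation:
--- FIFO ---
  step 0: ref 3 -> FAULT, frames=[3,-] (faults so far: 1)
  step 1: ref 4 -> FAULT, frames=[3,4] (faults so far: 2)
  step 2: ref 3 -> HIT, frames=[3,4] (faults so far: 2)
  step 3: ref 3 -> HIT, frames=[3,4] (faults so far: 2)
  step 4: ref 3 -> HIT, frames=[3,4] (faults so far: 2)
  step 5: ref 3 -> HIT, frames=[3,4] (faults so far: 2)
  step 6: ref 3 -> HIT, frames=[3,4] (faults so far: 2)
  step 7: ref 1 -> FAULT, evict 3, frames=[1,4] (faults so far: 3)
  step 8: ref 1 -> HIT, frames=[1,4] (faults so far: 3)
  step 9: ref 3 -> FAULT, evict 4, frames=[1,3] (faults so far: 4)
  FIFO total faults: 4
--- LRU ---
  step 0: ref 3 -> FAULT, frames=[3,-] (faults so far: 1)
  step 1: ref 4 -> FAULT, frames=[3,4] (faults so far: 2)
  step 2: ref 3 -> HIT, frames=[3,4] (faults so far: 2)
  step 3: ref 3 -> HIT, frames=[3,4] (faults so far: 2)
  step 4: ref 3 -> HIT, frames=[3,4] (faults so far: 2)
  step 5: ref 3 -> HIT, frames=[3,4] (faults so far: 2)
  step 6: ref 3 -> HIT, frames=[3,4] (faults so far: 2)
  step 7: ref 1 -> FAULT, evict 4, frames=[3,1] (faults so far: 3)
  step 8: ref 1 -> HIT, frames=[3,1] (faults so far: 3)
  step 9: ref 3 -> HIT, frames=[3,1] (faults so far: 3)
  LRU total faults: 3
--- Optimal ---
  step 0: ref 3 -> FAULT, frames=[3,-] (faults so far: 1)
  step 1: ref 4 -> FAULT, frames=[3,4] (faults so far: 2)
  step 2: ref 3 -> HIT, frames=[3,4] (faults so far: 2)
  step 3: ref 3 -> HIT, frames=[3,4] (faults so far: 2)
  step 4: ref 3 -> HIT, frames=[3,4] (faults so far: 2)
  step 5: ref 3 -> HIT, frames=[3,4] (faults so far: 2)
  step 6: ref 3 -> HIT, frames=[3,4] (faults so far: 2)
  step 7: ref 1 -> FAULT, evict 4, frames=[3,1] (faults so far: 3)
  step 8: ref 1 -> HIT, frames=[3,1] (faults so far: 3)
  step 9: ref 3 -> HIT, frames=[3,1] (faults so far: 3)
  Optimal total faults: 3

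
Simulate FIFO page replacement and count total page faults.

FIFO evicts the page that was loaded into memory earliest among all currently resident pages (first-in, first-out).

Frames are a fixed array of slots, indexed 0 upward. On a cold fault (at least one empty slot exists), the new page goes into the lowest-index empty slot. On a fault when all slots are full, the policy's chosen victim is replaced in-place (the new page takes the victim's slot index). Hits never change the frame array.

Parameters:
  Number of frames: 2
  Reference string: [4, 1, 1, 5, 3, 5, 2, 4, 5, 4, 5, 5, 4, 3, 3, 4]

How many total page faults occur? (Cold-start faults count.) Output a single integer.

Answer: 9

Derivation:
Step 0: ref 4 → FAULT, frames=[4,-]
Step 1: ref 1 → FAULT, frames=[4,1]
Step 2: ref 1 → HIT, frames=[4,1]
Step 3: ref 5 → FAULT (evict 4), frames=[5,1]
Step 4: ref 3 → FAULT (evict 1), frames=[5,3]
Step 5: ref 5 → HIT, frames=[5,3]
Step 6: ref 2 → FAULT (evict 5), frames=[2,3]
Step 7: ref 4 → FAULT (evict 3), frames=[2,4]
Step 8: ref 5 → FAULT (evict 2), frames=[5,4]
Step 9: ref 4 → HIT, frames=[5,4]
Step 10: ref 5 → HIT, frames=[5,4]
Step 11: ref 5 → HIT, frames=[5,4]
Step 12: ref 4 → HIT, frames=[5,4]
Step 13: ref 3 → FAULT (evict 4), frames=[5,3]
Step 14: ref 3 → HIT, frames=[5,3]
Step 15: ref 4 → FAULT (evict 5), frames=[4,3]
Total faults: 9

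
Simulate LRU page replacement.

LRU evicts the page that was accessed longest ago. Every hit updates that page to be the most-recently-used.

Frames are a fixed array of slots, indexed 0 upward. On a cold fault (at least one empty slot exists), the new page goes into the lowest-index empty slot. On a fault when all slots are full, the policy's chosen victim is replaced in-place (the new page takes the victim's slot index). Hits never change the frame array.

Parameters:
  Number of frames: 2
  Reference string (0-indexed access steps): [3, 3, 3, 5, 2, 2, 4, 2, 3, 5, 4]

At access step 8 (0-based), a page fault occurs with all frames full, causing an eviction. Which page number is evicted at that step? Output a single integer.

Step 0: ref 3 -> FAULT, frames=[3,-]
Step 1: ref 3 -> HIT, frames=[3,-]
Step 2: ref 3 -> HIT, frames=[3,-]
Step 3: ref 5 -> FAULT, frames=[3,5]
Step 4: ref 2 -> FAULT, evict 3, frames=[2,5]
Step 5: ref 2 -> HIT, frames=[2,5]
Step 6: ref 4 -> FAULT, evict 5, frames=[2,4]
Step 7: ref 2 -> HIT, frames=[2,4]
Step 8: ref 3 -> FAULT, evict 4, frames=[2,3]
At step 8: evicted page 4

Answer: 4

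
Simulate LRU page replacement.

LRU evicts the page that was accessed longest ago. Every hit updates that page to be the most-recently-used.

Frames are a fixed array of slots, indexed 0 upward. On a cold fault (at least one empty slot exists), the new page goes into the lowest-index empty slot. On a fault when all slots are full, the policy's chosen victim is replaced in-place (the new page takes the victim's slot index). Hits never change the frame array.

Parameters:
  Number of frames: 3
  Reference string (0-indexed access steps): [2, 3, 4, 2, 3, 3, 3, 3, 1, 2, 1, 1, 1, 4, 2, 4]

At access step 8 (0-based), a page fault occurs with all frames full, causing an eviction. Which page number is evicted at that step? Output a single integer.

Step 0: ref 2 -> FAULT, frames=[2,-,-]
Step 1: ref 3 -> FAULT, frames=[2,3,-]
Step 2: ref 4 -> FAULT, frames=[2,3,4]
Step 3: ref 2 -> HIT, frames=[2,3,4]
Step 4: ref 3 -> HIT, frames=[2,3,4]
Step 5: ref 3 -> HIT, frames=[2,3,4]
Step 6: ref 3 -> HIT, frames=[2,3,4]
Step 7: ref 3 -> HIT, frames=[2,3,4]
Step 8: ref 1 -> FAULT, evict 4, frames=[2,3,1]
At step 8: evicted page 4

Answer: 4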